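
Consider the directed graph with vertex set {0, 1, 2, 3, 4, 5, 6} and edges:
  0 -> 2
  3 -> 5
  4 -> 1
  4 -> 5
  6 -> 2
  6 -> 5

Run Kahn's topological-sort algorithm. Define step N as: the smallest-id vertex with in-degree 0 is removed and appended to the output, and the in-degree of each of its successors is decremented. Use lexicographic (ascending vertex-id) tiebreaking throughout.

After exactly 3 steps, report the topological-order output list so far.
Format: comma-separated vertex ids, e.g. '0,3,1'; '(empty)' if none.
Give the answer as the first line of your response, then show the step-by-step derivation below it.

0,3,4

step 1: output 0; order=[0]; indeg=(0,1,1,0,0,3,0)
step 2: output 3; order=[0,3]; indeg=(0,1,1,0,0,2,0)
step 3: output 4; order=[0,3,4]; indeg=(0,0,1,0,0,1,0)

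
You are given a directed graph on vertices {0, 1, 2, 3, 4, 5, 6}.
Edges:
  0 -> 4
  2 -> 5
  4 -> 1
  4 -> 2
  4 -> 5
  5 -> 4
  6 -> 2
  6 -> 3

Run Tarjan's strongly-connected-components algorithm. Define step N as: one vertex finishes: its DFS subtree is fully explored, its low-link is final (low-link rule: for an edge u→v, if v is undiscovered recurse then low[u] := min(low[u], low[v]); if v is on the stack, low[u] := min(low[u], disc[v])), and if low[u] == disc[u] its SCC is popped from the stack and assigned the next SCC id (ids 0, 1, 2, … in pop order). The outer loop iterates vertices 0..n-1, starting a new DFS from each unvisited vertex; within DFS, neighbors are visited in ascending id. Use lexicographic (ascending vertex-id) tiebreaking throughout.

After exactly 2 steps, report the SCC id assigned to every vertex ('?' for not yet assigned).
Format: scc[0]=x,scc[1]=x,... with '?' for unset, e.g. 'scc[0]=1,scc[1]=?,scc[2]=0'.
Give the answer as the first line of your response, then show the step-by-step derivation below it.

scc[0]=?,scc[1]=0,scc[2]=?,scc[3]=?,scc[4]=?,scc[5]=?,scc[6]=?

step 1: low=(low[0]=0,low[1]=2,low[2]=?,low[3]=?,low[4]=1,low[5]=?,low[6]=?); scc=(scc[0]=?,scc[1]=0,scc[2]=?,scc[3]=?,scc[4]=?,scc[5]=?,scc[6]=?)
step 2: low=(low[0]=0,low[1]=2,low[2]=3,low[3]=?,low[4]=1,low[5]=1,low[6]=?); scc=(scc[0]=?,scc[1]=0,scc[2]=?,scc[3]=?,scc[4]=?,scc[5]=?,scc[6]=?)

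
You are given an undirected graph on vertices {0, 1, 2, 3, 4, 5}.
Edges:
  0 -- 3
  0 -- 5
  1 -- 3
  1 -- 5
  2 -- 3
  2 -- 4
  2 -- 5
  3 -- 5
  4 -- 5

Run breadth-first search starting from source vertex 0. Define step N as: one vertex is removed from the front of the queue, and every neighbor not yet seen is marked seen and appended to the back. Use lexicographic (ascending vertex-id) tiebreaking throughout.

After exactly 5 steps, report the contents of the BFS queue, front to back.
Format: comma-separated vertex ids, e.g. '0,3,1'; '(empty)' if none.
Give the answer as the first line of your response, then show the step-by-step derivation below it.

4

step 1: dequeue 0; queue=[3,5]; order=0
step 2: dequeue 3; queue=[5,1,2]; order=0,3
step 3: dequeue 5; queue=[1,2,4]; order=0,3,5
step 4: dequeue 1; queue=[2,4]; order=0,3,5,1
step 5: dequeue 2; queue=[4]; order=0,3,5,1,2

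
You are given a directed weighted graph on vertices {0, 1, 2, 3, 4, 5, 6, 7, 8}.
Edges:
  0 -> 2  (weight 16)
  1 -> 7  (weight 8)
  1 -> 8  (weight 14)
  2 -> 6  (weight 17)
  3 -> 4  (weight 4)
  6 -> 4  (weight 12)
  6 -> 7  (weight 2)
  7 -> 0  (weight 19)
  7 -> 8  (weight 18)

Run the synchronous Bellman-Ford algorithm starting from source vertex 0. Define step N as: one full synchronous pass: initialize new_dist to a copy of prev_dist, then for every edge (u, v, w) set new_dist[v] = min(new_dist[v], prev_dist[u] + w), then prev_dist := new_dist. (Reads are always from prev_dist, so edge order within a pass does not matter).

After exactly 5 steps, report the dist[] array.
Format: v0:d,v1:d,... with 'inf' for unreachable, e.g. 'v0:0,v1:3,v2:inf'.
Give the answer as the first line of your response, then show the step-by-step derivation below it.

v0:0,v1:inf,v2:16,v3:inf,v4:45,v5:inf,v6:33,v7:35,v8:53

step 1: dist = v0:0,v1:inf,v2:16,v3:inf,v4:inf,v5:inf,v6:inf,v7:inf,v8:inf
step 2: dist = v0:0,v1:inf,v2:16,v3:inf,v4:inf,v5:inf,v6:33,v7:inf,v8:inf
step 3: dist = v0:0,v1:inf,v2:16,v3:inf,v4:45,v5:inf,v6:33,v7:35,v8:inf
step 4: dist = v0:0,v1:inf,v2:16,v3:inf,v4:45,v5:inf,v6:33,v7:35,v8:53
step 5: dist = v0:0,v1:inf,v2:16,v3:inf,v4:45,v5:inf,v6:33,v7:35,v8:53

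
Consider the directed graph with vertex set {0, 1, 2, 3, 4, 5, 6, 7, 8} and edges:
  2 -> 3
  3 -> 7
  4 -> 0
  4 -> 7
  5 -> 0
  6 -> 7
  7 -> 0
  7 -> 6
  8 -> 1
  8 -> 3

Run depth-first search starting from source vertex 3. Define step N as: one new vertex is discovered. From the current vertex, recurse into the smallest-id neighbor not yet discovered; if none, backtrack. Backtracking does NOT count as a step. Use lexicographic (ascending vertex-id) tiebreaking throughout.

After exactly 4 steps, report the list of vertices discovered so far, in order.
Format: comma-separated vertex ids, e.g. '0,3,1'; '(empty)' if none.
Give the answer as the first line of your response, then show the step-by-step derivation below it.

3,7,0,6

step 1: discover 3; path=3; order=3
step 2: discover 7; path=3>7; order=3,7
step 3: discover 0; path=3>7>0; order=3,7,0
step 4: discover 6; path=3>7>6; order=3,7,0,6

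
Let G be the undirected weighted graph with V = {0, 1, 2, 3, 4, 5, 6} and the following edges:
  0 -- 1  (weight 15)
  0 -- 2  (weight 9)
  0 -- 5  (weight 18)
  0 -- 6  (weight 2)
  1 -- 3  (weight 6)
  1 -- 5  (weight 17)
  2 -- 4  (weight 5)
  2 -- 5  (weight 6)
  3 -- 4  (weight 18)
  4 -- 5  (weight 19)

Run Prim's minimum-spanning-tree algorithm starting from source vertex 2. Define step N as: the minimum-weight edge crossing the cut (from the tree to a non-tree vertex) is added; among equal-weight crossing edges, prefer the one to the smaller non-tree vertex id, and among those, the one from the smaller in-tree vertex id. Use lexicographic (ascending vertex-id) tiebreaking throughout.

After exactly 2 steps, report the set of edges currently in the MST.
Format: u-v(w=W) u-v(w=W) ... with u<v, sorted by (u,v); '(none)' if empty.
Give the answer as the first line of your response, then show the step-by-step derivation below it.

2-4(w=5) 2-5(w=6)

step 1: add edge 2-4 (w=5); MST = {2-4(w=5)}
step 2: add edge 2-5 (w=6); MST = {2-4(w=5) 2-5(w=6)}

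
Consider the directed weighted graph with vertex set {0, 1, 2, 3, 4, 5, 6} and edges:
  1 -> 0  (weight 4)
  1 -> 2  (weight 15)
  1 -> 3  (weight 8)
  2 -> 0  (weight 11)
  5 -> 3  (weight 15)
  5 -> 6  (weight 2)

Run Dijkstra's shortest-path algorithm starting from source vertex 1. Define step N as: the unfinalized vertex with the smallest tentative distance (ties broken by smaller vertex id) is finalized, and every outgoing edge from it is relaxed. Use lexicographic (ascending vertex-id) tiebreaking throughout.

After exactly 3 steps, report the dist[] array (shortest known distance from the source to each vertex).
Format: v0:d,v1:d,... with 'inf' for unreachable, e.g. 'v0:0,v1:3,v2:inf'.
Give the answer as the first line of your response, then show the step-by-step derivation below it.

v0:4,v1:0,v2:15,v3:8,v4:inf,v5:inf,v6:inf

step 1: dist = v0:4,v1:0,v2:15,v3:8,v4:inf,v5:inf,v6:inf
step 2: dist = v0:4,v1:0,v2:15,v3:8,v4:inf,v5:inf,v6:inf
step 3: dist = v0:4,v1:0,v2:15,v3:8,v4:inf,v5:inf,v6:inf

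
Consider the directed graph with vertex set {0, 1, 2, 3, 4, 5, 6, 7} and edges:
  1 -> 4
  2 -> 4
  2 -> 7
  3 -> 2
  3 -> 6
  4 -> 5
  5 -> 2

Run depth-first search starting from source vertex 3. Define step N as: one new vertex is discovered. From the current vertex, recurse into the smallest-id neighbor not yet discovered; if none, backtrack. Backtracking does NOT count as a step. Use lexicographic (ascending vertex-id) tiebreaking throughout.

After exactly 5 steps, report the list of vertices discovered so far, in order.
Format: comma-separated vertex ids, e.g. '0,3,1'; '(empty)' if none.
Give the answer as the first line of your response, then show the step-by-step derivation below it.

3,2,4,5,7

step 1: discover 3; path=3; order=3
step 2: discover 2; path=3>2; order=3,2
step 3: discover 4; path=3>2>4; order=3,2,4
step 4: discover 5; path=3>2>4>5; order=3,2,4,5
step 5: discover 7; path=3>2>7; order=3,2,4,5,7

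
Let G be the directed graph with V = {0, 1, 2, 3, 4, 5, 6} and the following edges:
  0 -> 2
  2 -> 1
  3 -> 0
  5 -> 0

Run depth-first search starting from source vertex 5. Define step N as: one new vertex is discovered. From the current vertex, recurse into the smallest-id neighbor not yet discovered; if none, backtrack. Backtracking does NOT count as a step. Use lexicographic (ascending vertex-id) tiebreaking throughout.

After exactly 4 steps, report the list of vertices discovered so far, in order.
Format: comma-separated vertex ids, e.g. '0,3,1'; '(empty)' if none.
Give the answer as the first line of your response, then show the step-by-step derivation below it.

5,0,2,1

step 1: discover 5; path=5; order=5
step 2: discover 0; path=5>0; order=5,0
step 3: discover 2; path=5>0>2; order=5,0,2
step 4: discover 1; path=5>0>2>1; order=5,0,2,1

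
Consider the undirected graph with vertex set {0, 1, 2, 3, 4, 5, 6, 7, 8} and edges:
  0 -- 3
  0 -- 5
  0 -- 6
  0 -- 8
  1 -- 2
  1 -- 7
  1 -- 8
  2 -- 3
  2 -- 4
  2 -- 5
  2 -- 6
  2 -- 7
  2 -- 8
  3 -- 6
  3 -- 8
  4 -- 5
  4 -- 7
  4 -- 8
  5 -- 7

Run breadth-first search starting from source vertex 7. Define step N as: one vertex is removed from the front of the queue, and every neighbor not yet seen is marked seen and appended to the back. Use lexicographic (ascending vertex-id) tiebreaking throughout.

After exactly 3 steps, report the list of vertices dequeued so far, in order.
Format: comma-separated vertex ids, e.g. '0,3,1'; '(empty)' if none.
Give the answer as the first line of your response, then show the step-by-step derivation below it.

7,1,2

step 1: dequeue 7; queue=[1,2,4,5]; order=7
step 2: dequeue 1; queue=[2,4,5,8]; order=7,1
step 3: dequeue 2; queue=[4,5,8,3,6]; order=7,1,2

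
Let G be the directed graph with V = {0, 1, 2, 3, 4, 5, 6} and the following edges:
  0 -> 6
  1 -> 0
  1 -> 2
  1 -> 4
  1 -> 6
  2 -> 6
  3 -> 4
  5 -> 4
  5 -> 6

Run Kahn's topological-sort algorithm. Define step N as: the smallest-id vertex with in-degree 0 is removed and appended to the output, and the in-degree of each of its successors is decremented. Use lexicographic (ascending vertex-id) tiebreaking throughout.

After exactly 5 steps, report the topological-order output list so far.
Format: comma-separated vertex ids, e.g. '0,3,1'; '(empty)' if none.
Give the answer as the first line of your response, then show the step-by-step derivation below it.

1,0,2,3,5

step 1: output 1; order=[1]; indeg=(0,0,0,0,2,0,3)
step 2: output 0; order=[1,0]; indeg=(0,0,0,0,2,0,2)
step 3: output 2; order=[1,0,2]; indeg=(0,0,0,0,2,0,1)
step 4: output 3; order=[1,0,2,3]; indeg=(0,0,0,0,1,0,1)
step 5: output 5; order=[1,0,2,3,5]; indeg=(0,0,0,0,0,0,0)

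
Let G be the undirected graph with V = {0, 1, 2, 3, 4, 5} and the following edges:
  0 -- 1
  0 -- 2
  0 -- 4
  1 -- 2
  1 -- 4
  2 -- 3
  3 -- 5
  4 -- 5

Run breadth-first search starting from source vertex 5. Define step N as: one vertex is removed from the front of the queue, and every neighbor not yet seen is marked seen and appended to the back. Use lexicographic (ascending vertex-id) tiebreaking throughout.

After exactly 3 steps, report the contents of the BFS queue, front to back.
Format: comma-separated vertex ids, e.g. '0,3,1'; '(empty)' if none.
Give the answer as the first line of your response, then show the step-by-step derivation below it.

2,0,1

step 1: dequeue 5; queue=[3,4]; order=5
step 2: dequeue 3; queue=[4,2]; order=5,3
step 3: dequeue 4; queue=[2,0,1]; order=5,3,4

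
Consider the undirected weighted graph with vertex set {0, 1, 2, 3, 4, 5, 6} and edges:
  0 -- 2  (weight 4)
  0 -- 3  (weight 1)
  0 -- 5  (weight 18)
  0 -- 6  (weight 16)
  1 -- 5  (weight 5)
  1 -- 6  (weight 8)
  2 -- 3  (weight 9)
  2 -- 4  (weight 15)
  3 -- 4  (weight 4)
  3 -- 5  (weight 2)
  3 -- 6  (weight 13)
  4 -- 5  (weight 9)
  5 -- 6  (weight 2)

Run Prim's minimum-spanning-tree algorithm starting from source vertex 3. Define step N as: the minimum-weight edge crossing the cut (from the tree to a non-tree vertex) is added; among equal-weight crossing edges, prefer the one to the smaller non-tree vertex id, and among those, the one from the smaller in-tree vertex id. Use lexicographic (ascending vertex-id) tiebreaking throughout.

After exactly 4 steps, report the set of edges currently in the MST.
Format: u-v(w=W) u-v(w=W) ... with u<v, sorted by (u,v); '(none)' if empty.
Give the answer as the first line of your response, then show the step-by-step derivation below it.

0-2(w=4) 0-3(w=1) 3-5(w=2) 5-6(w=2)

step 1: add edge 0-3 (w=1); MST = {0-3(w=1)}
step 2: add edge 3-5 (w=2); MST = {0-3(w=1) 3-5(w=2)}
step 3: add edge 5-6 (w=2); MST = {0-3(w=1) 3-5(w=2) 5-6(w=2)}
step 4: add edge 0-2 (w=4); MST = {0-2(w=4) 0-3(w=1) 3-5(w=2) 5-6(w=2)}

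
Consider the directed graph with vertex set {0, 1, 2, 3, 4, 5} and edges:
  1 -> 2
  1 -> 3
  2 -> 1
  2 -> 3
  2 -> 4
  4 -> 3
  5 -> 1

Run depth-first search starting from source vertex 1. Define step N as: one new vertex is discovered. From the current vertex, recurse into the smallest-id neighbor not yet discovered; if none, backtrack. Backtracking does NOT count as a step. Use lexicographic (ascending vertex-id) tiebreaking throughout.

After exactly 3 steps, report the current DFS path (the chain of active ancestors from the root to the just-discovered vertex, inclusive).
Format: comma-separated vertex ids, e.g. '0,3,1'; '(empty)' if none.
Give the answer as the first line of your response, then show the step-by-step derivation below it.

1,2,3

step 1: discover 1; path=1; order=1
step 2: discover 2; path=1>2; order=1,2
step 3: discover 3; path=1>2>3; order=1,2,3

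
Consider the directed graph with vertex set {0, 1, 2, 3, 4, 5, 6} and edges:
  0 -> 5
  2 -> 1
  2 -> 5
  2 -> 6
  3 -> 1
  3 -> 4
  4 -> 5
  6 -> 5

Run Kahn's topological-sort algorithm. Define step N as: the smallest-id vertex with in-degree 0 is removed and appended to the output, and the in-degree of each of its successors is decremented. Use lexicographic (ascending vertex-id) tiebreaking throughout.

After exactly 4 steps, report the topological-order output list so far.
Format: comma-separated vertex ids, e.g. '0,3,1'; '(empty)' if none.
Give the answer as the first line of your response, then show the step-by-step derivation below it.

0,2,3,1

step 1: output 0; order=[0]; indeg=(0,2,0,0,1,3,1)
step 2: output 2; order=[0,2]; indeg=(0,1,0,0,1,2,0)
step 3: output 3; order=[0,2,3]; indeg=(0,0,0,0,0,2,0)
step 4: output 1; order=[0,2,3,1]; indeg=(0,0,0,0,0,2,0)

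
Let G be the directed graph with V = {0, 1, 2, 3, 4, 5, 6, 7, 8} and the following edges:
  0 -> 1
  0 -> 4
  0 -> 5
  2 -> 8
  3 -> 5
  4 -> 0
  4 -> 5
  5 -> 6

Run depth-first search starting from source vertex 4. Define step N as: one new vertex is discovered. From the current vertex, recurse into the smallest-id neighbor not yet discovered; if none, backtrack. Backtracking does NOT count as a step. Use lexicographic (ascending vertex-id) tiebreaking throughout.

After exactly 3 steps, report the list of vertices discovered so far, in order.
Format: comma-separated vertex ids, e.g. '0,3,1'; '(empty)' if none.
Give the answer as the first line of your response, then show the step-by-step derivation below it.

4,0,1

step 1: discover 4; path=4; order=4
step 2: discover 0; path=4>0; order=4,0
step 3: discover 1; path=4>0>1; order=4,0,1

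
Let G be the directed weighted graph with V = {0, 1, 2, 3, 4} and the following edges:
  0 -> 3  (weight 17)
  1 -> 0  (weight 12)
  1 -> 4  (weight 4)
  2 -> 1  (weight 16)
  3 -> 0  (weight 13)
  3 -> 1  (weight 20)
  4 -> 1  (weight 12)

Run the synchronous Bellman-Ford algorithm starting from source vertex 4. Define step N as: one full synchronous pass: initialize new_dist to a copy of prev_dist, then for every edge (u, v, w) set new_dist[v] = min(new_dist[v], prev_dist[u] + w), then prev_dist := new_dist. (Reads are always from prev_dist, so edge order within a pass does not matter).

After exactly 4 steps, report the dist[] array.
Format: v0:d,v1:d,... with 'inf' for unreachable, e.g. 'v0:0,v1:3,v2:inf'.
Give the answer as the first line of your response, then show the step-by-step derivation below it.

v0:24,v1:12,v2:inf,v3:41,v4:0

step 1: dist = v0:inf,v1:12,v2:inf,v3:inf,v4:0
step 2: dist = v0:24,v1:12,v2:inf,v3:inf,v4:0
step 3: dist = v0:24,v1:12,v2:inf,v3:41,v4:0
step 4: dist = v0:24,v1:12,v2:inf,v3:41,v4:0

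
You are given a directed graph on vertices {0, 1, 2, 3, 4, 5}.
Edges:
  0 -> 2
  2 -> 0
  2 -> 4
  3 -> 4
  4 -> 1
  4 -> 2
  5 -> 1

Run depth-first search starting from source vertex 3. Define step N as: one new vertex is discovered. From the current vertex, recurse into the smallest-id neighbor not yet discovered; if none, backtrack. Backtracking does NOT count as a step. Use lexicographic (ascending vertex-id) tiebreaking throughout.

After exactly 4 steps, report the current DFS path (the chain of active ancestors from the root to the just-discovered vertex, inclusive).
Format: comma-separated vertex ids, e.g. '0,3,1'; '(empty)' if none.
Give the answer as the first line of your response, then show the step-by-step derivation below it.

3,4,2

step 1: discover 3; path=3; order=3
step 2: discover 4; path=3>4; order=3,4
step 3: discover 1; path=3>4>1; order=3,4,1
step 4: discover 2; path=3>4>2; order=3,4,1,2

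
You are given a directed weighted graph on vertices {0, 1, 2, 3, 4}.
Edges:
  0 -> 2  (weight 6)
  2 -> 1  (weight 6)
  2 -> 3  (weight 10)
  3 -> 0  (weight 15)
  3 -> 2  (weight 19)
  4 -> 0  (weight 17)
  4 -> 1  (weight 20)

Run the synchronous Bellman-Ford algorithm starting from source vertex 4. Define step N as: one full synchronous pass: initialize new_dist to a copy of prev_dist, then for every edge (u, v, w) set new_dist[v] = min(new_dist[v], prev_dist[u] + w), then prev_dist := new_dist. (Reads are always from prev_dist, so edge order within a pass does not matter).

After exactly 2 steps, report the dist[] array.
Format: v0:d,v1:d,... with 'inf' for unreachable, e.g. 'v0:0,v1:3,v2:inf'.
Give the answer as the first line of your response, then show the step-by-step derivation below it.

v0:17,v1:20,v2:23,v3:inf,v4:0

step 1: dist = v0:17,v1:20,v2:inf,v3:inf,v4:0
step 2: dist = v0:17,v1:20,v2:23,v3:inf,v4:0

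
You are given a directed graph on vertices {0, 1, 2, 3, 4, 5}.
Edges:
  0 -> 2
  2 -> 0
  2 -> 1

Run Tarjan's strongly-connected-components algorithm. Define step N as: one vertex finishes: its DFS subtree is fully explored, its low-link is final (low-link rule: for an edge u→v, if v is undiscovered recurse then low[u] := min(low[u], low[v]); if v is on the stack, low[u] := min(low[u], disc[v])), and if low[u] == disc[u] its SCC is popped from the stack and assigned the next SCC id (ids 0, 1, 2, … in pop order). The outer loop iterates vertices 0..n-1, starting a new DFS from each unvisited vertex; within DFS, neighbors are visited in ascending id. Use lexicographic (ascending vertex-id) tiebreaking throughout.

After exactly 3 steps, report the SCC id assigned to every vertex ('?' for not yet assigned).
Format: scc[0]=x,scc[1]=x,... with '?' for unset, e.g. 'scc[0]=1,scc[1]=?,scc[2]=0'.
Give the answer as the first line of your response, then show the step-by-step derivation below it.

scc[0]=1,scc[1]=0,scc[2]=1,scc[3]=?,scc[4]=?,scc[5]=?

step 1: low=(low[0]=0,low[1]=2,low[2]=0,low[3]=?,low[4]=?,low[5]=?); scc=(scc[0]=?,scc[1]=0,scc[2]=?,scc[3]=?,scc[4]=?,scc[5]=?)
step 2: low=(low[0]=0,low[1]=2,low[2]=0,low[3]=?,low[4]=?,low[5]=?); scc=(scc[0]=?,scc[1]=0,scc[2]=?,scc[3]=?,scc[4]=?,scc[5]=?)
step 3: low=(low[0]=0,low[1]=2,low[2]=0,low[3]=?,low[4]=?,low[5]=?); scc=(scc[0]=1,scc[1]=0,scc[2]=1,scc[3]=?,scc[4]=?,scc[5]=?)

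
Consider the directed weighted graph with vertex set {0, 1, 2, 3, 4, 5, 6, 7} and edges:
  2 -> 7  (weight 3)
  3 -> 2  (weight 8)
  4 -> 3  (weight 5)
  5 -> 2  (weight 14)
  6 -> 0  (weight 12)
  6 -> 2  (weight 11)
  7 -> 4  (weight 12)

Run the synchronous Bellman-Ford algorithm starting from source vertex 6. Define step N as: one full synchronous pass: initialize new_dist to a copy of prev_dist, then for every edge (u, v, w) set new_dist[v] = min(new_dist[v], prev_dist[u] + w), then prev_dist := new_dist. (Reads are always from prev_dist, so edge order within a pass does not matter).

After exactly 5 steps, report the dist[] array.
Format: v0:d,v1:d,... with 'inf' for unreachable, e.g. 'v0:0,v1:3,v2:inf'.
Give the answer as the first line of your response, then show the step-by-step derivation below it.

v0:12,v1:inf,v2:11,v3:31,v4:26,v5:inf,v6:0,v7:14

step 1: dist = v0:12,v1:inf,v2:11,v3:inf,v4:inf,v5:inf,v6:0,v7:inf
step 2: dist = v0:12,v1:inf,v2:11,v3:inf,v4:inf,v5:inf,v6:0,v7:14
step 3: dist = v0:12,v1:inf,v2:11,v3:inf,v4:26,v5:inf,v6:0,v7:14
step 4: dist = v0:12,v1:inf,v2:11,v3:31,v4:26,v5:inf,v6:0,v7:14
step 5: dist = v0:12,v1:inf,v2:11,v3:31,v4:26,v5:inf,v6:0,v7:14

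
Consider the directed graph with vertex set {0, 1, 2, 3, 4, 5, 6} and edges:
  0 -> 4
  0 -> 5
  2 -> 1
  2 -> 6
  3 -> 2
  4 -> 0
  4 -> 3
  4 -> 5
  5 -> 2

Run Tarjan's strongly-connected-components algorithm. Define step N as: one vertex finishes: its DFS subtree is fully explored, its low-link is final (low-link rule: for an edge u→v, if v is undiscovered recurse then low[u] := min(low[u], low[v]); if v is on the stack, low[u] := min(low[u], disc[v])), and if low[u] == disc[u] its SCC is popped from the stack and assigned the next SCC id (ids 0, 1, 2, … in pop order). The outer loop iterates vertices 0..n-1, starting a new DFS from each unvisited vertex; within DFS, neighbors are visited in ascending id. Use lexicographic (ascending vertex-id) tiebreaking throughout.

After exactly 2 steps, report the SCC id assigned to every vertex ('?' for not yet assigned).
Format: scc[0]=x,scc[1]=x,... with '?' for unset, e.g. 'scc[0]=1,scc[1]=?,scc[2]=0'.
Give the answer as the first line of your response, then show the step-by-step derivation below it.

scc[0]=?,scc[1]=0,scc[2]=?,scc[3]=?,scc[4]=?,scc[5]=?,scc[6]=1

step 1: low=(low[0]=0,low[1]=4,low[2]=3,low[3]=2,low[4]=0,low[5]=?,low[6]=?); scc=(scc[0]=?,scc[1]=0,scc[2]=?,scc[3]=?,scc[4]=?,scc[5]=?,scc[6]=?)
step 2: low=(low[0]=0,low[1]=4,low[2]=3,low[3]=2,low[4]=0,low[5]=?,low[6]=5); scc=(scc[0]=?,scc[1]=0,scc[2]=?,scc[3]=?,scc[4]=?,scc[5]=?,scc[6]=1)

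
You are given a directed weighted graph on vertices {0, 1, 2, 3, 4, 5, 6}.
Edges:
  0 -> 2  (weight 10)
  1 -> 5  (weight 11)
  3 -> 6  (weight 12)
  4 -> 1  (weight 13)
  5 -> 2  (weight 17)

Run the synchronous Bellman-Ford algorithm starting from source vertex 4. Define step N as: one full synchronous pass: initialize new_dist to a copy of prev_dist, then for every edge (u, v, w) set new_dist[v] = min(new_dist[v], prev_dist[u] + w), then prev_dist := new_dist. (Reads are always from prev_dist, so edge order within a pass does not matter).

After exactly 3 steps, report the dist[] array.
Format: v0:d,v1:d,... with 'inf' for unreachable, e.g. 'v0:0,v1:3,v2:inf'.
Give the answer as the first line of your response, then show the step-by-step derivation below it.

v0:inf,v1:13,v2:41,v3:inf,v4:0,v5:24,v6:inf

step 1: dist = v0:inf,v1:13,v2:inf,v3:inf,v4:0,v5:inf,v6:inf
step 2: dist = v0:inf,v1:13,v2:inf,v3:inf,v4:0,v5:24,v6:inf
step 3: dist = v0:inf,v1:13,v2:41,v3:inf,v4:0,v5:24,v6:inf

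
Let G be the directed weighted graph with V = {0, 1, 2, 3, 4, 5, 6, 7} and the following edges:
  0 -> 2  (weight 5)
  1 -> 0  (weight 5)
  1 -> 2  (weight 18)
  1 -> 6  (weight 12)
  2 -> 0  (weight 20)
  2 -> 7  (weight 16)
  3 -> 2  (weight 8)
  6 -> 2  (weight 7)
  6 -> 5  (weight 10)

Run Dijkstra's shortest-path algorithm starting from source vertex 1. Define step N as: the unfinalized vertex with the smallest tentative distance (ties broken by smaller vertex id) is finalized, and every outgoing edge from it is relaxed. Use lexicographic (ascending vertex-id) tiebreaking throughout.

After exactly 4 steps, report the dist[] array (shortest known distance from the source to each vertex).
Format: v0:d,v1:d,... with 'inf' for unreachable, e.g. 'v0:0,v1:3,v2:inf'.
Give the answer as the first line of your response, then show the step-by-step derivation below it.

v0:5,v1:0,v2:10,v3:inf,v4:inf,v5:22,v6:12,v7:26

step 1: dist = v0:5,v1:0,v2:18,v3:inf,v4:inf,v5:inf,v6:12,v7:inf
step 2: dist = v0:5,v1:0,v2:10,v3:inf,v4:inf,v5:inf,v6:12,v7:inf
step 3: dist = v0:5,v1:0,v2:10,v3:inf,v4:inf,v5:inf,v6:12,v7:26
step 4: dist = v0:5,v1:0,v2:10,v3:inf,v4:inf,v5:22,v6:12,v7:26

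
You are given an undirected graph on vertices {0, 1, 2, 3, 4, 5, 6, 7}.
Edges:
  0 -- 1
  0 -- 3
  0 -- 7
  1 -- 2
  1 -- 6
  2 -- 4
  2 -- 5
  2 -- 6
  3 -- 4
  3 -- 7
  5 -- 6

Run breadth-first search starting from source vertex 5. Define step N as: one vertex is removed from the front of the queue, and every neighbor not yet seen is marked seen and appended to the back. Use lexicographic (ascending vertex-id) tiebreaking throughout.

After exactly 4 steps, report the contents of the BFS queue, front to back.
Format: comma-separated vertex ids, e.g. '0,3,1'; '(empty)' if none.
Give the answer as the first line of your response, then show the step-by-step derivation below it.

4,0

step 1: dequeue 5; queue=[2,6]; order=5
step 2: dequeue 2; queue=[6,1,4]; order=5,2
step 3: dequeue 6; queue=[1,4]; order=5,2,6
step 4: dequeue 1; queue=[4,0]; order=5,2,6,1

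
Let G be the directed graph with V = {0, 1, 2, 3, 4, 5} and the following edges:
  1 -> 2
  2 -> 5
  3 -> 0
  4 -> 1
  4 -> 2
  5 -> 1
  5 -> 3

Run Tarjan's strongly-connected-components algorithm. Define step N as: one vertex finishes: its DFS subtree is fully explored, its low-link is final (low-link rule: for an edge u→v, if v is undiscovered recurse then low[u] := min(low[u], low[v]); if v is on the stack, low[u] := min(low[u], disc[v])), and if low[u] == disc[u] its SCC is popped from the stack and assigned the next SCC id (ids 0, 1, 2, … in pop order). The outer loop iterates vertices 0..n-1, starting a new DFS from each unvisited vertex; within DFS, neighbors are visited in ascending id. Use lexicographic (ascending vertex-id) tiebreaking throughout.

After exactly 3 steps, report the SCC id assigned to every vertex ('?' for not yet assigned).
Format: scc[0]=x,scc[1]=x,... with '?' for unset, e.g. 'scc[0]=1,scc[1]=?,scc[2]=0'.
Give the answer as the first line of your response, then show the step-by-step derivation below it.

scc[0]=0,scc[1]=?,scc[2]=?,scc[3]=1,scc[4]=?,scc[5]=?

step 1: low=(low[0]=0,low[1]=?,low[2]=?,low[3]=?,low[4]=?,low[5]=?); scc=(scc[0]=0,scc[1]=?,scc[2]=?,scc[3]=?,scc[4]=?,scc[5]=?)
step 2: low=(low[0]=0,low[1]=1,low[2]=2,low[3]=4,low[4]=?,low[5]=1); scc=(scc[0]=0,scc[1]=?,scc[2]=?,scc[3]=1,scc[4]=?,scc[5]=?)
step 3: low=(low[0]=0,low[1]=1,low[2]=2,low[3]=4,low[4]=?,low[5]=1); scc=(scc[0]=0,scc[1]=?,scc[2]=?,scc[3]=1,scc[4]=?,scc[5]=?)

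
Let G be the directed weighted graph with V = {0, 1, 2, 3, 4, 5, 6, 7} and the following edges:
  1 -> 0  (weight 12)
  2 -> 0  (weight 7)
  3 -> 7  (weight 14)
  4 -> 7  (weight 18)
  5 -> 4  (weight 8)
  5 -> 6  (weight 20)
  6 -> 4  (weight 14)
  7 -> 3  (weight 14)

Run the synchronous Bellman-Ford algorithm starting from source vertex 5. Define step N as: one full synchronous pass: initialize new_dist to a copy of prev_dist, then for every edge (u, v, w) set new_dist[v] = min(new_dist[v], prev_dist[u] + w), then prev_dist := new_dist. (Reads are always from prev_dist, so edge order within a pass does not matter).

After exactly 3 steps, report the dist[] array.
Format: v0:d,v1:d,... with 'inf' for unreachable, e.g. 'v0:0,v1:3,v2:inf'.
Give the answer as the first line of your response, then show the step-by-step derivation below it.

v0:inf,v1:inf,v2:inf,v3:40,v4:8,v5:0,v6:20,v7:26

step 1: dist = v0:inf,v1:inf,v2:inf,v3:inf,v4:8,v5:0,v6:20,v7:inf
step 2: dist = v0:inf,v1:inf,v2:inf,v3:inf,v4:8,v5:0,v6:20,v7:26
step 3: dist = v0:inf,v1:inf,v2:inf,v3:40,v4:8,v5:0,v6:20,v7:26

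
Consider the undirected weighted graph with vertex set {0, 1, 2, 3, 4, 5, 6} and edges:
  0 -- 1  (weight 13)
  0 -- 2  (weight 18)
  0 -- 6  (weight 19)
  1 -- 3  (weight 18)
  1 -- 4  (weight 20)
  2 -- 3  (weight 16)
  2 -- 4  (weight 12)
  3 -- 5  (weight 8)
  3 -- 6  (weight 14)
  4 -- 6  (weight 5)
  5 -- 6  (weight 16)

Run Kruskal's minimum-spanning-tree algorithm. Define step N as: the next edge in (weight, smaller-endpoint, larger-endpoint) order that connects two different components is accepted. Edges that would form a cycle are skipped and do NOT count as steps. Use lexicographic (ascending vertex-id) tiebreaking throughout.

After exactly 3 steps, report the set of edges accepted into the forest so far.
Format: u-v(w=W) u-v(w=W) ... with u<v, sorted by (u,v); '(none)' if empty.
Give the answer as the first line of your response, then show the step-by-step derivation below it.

2-4(w=12) 3-5(w=8) 4-6(w=5)

step 1: add edge 4-6 (w=5); MST = {4-6(w=5)}
step 2: add edge 3-5 (w=8); MST = {3-5(w=8) 4-6(w=5)}
step 3: add edge 2-4 (w=12); MST = {2-4(w=12) 3-5(w=8) 4-6(w=5)}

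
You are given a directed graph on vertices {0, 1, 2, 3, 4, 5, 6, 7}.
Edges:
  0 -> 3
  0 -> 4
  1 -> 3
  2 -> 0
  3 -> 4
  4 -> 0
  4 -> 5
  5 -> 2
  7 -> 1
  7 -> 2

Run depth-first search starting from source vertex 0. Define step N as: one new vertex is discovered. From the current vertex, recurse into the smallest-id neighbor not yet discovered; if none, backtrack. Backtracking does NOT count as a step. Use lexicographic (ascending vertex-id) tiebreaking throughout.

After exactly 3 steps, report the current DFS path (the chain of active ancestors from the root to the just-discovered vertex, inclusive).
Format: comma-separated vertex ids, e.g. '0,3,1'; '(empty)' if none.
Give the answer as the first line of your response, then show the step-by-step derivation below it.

0,3,4

step 1: discover 0; path=0; order=0
step 2: discover 3; path=0>3; order=0,3
step 3: discover 4; path=0>3>4; order=0,3,4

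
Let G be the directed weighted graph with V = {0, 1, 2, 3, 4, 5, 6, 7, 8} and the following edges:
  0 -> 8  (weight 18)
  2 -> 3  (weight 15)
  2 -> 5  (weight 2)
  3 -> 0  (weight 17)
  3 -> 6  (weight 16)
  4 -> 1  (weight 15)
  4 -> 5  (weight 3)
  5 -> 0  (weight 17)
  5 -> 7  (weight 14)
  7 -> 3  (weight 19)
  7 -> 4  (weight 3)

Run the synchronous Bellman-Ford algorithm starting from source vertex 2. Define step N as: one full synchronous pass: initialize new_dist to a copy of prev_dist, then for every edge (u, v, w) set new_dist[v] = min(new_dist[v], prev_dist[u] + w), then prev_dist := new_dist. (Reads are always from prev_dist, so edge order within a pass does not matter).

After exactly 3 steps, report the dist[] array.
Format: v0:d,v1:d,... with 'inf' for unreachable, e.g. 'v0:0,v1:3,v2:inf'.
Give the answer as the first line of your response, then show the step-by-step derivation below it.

v0:19,v1:inf,v2:0,v3:15,v4:19,v5:2,v6:31,v7:16,v8:37

step 1: dist = v0:inf,v1:inf,v2:0,v3:15,v4:inf,v5:2,v6:inf,v7:inf,v8:inf
step 2: dist = v0:19,v1:inf,v2:0,v3:15,v4:inf,v5:2,v6:31,v7:16,v8:inf
step 3: dist = v0:19,v1:inf,v2:0,v3:15,v4:19,v5:2,v6:31,v7:16,v8:37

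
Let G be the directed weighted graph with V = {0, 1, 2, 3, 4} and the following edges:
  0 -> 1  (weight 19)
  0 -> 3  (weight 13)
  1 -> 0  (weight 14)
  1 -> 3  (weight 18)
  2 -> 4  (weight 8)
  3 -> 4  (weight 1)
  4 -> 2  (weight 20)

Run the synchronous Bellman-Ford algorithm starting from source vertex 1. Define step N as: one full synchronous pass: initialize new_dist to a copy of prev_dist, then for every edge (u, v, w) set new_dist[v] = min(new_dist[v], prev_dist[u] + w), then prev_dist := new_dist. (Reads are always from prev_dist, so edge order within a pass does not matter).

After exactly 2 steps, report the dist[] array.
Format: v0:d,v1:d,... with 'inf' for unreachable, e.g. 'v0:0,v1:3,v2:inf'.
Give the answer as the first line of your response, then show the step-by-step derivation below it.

v0:14,v1:0,v2:inf,v3:18,v4:19

step 1: dist = v0:14,v1:0,v2:inf,v3:18,v4:inf
step 2: dist = v0:14,v1:0,v2:inf,v3:18,v4:19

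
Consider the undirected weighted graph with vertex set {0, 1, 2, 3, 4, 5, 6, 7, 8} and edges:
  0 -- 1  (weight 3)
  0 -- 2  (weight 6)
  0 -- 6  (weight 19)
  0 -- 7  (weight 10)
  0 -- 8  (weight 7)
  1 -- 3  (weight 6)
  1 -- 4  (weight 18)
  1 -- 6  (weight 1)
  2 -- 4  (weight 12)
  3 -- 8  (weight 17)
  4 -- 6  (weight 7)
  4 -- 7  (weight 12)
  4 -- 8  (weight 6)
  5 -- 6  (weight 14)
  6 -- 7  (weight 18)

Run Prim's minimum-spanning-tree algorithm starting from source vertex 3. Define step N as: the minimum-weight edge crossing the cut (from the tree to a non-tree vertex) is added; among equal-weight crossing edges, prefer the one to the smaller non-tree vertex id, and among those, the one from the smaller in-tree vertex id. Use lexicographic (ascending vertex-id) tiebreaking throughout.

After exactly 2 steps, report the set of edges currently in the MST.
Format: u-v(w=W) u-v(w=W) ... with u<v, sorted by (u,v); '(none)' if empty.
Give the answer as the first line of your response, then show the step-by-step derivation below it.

1-3(w=6) 1-6(w=1)

step 1: add edge 1-3 (w=6); MST = {1-3(w=6)}
step 2: add edge 1-6 (w=1); MST = {1-3(w=6) 1-6(w=1)}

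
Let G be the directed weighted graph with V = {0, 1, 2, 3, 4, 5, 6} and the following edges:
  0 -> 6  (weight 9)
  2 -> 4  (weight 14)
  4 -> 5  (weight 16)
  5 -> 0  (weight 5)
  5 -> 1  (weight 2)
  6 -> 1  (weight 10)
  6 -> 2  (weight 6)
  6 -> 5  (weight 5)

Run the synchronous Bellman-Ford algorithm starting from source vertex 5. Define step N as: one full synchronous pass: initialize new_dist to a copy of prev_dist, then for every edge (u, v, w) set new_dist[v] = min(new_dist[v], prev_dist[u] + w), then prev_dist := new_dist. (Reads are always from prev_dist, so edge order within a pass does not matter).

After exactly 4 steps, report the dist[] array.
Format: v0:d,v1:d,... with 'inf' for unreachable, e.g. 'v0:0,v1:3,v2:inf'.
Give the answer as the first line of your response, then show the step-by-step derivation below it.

v0:5,v1:2,v2:20,v3:inf,v4:34,v5:0,v6:14

step 1: dist = v0:5,v1:2,v2:inf,v3:inf,v4:inf,v5:0,v6:inf
step 2: dist = v0:5,v1:2,v2:inf,v3:inf,v4:inf,v5:0,v6:14
step 3: dist = v0:5,v1:2,v2:20,v3:inf,v4:inf,v5:0,v6:14
step 4: dist = v0:5,v1:2,v2:20,v3:inf,v4:34,v5:0,v6:14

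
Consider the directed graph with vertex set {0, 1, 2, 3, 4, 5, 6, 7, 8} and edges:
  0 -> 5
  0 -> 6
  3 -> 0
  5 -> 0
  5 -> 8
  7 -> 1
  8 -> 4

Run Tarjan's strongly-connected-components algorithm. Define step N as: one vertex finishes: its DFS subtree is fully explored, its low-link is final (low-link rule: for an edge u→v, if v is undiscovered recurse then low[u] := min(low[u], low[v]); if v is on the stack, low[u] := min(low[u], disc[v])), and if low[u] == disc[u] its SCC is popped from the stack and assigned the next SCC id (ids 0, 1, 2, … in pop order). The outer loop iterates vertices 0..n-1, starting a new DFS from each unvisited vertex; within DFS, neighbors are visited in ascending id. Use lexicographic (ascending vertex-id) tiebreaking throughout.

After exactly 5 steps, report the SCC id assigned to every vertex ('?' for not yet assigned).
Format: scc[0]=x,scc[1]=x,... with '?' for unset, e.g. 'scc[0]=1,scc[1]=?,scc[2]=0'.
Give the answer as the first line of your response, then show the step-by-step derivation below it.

scc[0]=3,scc[1]=?,scc[2]=?,scc[3]=?,scc[4]=0,scc[5]=3,scc[6]=2,scc[7]=?,scc[8]=1

step 1: low=(low[0]=0,low[1]=?,low[2]=?,low[3]=?,low[4]=3,low[5]=0,low[6]=?,low[7]=?,low[8]=2); scc=(scc[0]=?,scc[1]=?,scc[2]=?,scc[3]=?,scc[4]=0,scc[5]=?,scc[6]=?,scc[7]=?,scc[8]=?)
step 2: low=(low[0]=0,low[1]=?,low[2]=?,low[3]=?,low[4]=3,low[5]=0,low[6]=?,low[7]=?,low[8]=2); scc=(scc[0]=?,scc[1]=?,scc[2]=?,scc[3]=?,scc[4]=0,scc[5]=?,scc[6]=?,scc[7]=?,scc[8]=1)
step 3: low=(low[0]=0,low[1]=?,low[2]=?,low[3]=?,low[4]=3,low[5]=0,low[6]=?,low[7]=?,low[8]=2); scc=(scc[0]=?,scc[1]=?,scc[2]=?,scc[3]=?,scc[4]=0,scc[5]=?,scc[6]=?,scc[7]=?,scc[8]=1)
step 4: low=(low[0]=0,low[1]=?,low[2]=?,low[3]=?,low[4]=3,low[5]=0,low[6]=4,low[7]=?,low[8]=2); scc=(scc[0]=?,scc[1]=?,scc[2]=?,scc[3]=?,scc[4]=0,scc[5]=?,scc[6]=2,scc[7]=?,scc[8]=1)
step 5: low=(low[0]=0,low[1]=?,low[2]=?,low[3]=?,low[4]=3,low[5]=0,low[6]=4,low[7]=?,low[8]=2); scc=(scc[0]=3,scc[1]=?,scc[2]=?,scc[3]=?,scc[4]=0,scc[5]=3,scc[6]=2,scc[7]=?,scc[8]=1)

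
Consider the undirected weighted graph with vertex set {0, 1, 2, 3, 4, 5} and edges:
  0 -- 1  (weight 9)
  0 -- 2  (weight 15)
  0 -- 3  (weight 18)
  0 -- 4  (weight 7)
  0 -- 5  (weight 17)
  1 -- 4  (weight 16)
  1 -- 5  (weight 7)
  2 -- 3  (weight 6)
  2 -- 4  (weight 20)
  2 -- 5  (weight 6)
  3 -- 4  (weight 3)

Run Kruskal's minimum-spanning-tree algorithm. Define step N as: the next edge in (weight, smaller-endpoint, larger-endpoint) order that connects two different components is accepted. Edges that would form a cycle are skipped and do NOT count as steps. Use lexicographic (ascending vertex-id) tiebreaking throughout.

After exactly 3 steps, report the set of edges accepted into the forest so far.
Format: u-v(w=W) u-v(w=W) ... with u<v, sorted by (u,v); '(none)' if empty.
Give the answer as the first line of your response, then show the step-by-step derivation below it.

2-3(w=6) 2-5(w=6) 3-4(w=3)

step 1: add edge 3-4 (w=3); MST = {3-4(w=3)}
step 2: add edge 2-3 (w=6); MST = {2-3(w=6) 3-4(w=3)}
step 3: add edge 2-5 (w=6); MST = {2-3(w=6) 2-5(w=6) 3-4(w=3)}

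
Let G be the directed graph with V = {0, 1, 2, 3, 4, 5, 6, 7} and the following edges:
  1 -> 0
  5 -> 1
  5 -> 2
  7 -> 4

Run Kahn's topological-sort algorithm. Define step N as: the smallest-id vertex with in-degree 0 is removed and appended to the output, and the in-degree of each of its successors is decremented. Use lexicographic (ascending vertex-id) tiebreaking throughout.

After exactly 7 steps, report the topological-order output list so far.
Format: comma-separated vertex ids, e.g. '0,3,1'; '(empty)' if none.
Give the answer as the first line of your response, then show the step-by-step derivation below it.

3,5,1,0,2,6,7

step 1: output 3; order=[3]; indeg=(1,1,1,0,1,0,0,0)
step 2: output 5; order=[3,5]; indeg=(1,0,0,0,1,0,0,0)
step 3: output 1; order=[3,5,1]; indeg=(0,0,0,0,1,0,0,0)
step 4: output 0; order=[3,5,1,0]; indeg=(0,0,0,0,1,0,0,0)
step 5: output 2; order=[3,5,1,0,2]; indeg=(0,0,0,0,1,0,0,0)
step 6: output 6; order=[3,5,1,0,2,6]; indeg=(0,0,0,0,1,0,0,0)
step 7: output 7; order=[3,5,1,0,2,6,7]; indeg=(0,0,0,0,0,0,0,0)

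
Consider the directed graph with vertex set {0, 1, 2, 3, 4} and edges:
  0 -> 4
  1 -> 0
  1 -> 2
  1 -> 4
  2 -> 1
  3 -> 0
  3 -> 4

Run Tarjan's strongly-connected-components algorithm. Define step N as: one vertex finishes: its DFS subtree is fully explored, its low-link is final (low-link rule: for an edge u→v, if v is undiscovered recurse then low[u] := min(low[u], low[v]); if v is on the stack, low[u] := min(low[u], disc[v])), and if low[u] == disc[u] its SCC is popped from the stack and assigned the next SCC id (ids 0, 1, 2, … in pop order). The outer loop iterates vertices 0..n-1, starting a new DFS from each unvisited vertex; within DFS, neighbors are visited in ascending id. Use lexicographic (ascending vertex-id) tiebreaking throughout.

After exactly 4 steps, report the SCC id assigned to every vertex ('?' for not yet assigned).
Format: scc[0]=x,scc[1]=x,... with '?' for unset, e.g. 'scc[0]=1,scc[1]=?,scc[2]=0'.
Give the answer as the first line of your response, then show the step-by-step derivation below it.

scc[0]=1,scc[1]=2,scc[2]=2,scc[3]=?,scc[4]=0

step 1: low=(low[0]=0,low[1]=?,low[2]=?,low[3]=?,low[4]=1); scc=(scc[0]=?,scc[1]=?,scc[2]=?,scc[3]=?,scc[4]=0)
step 2: low=(low[0]=0,low[1]=?,low[2]=?,low[3]=?,low[4]=1); scc=(scc[0]=1,scc[1]=?,scc[2]=?,scc[3]=?,scc[4]=0)
step 3: low=(low[0]=0,low[1]=2,low[2]=2,low[3]=?,low[4]=1); scc=(scc[0]=1,scc[1]=?,scc[2]=?,scc[3]=?,scc[4]=0)
step 4: low=(low[0]=0,low[1]=2,low[2]=2,low[3]=?,low[4]=1); scc=(scc[0]=1,scc[1]=2,scc[2]=2,scc[3]=?,scc[4]=0)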